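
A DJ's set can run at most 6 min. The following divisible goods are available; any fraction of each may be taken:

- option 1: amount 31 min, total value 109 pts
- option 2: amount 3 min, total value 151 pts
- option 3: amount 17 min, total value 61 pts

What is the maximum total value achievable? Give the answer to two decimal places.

Take in order of value per unit:
- option 2 (151/3 per unit): all 3 → value 151, running total 151.00
- option 3 (61/17 per unit): 3 of 17 → value 3×61/17 = 10.7647, running total 161.76
Total 161.76.

161.76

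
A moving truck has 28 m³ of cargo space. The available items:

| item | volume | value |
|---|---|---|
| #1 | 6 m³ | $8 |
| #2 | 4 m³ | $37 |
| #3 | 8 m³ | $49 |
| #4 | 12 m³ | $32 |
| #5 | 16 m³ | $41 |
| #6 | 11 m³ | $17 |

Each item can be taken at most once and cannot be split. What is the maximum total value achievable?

This is a 0/1 knapsack; check combinations near the capacity.
- #2+#3+#5: volume 4+8+16=28, value 37+49+41=127
- #2+#3+#4: volume 4+8+12=24, value 37+49+32=118
- #2+#3+#6: volume 4+8+11=23, value 37+49+17=103
Best: $127.

$127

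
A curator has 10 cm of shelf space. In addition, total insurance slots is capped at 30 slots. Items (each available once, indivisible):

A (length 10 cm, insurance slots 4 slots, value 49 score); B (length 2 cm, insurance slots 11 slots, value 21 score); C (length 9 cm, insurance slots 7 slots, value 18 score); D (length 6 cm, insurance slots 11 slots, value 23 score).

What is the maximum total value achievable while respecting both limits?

Feasible sets respecting both limits:
- A: length 10, insurance slots 4, value 49
- B+D: length 8, insurance slots 22, value 44
- D: length 6, insurance slots 11, value 23
Best: 49 score.

49 score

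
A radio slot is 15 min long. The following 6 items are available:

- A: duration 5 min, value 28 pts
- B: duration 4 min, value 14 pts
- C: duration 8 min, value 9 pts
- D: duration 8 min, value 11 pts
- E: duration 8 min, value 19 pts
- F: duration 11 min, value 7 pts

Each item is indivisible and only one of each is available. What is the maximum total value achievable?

47 pts

Check high-value combinations within 15 min:
- A+E: duration 5+8=13, value 28+19=47
- A+B: duration 5+4=9, value 28+14=42
- A+D: duration 5+8=13, value 28+11=39
- A+C: duration 5+8=13, value 28+9=37
Best: 47 pts.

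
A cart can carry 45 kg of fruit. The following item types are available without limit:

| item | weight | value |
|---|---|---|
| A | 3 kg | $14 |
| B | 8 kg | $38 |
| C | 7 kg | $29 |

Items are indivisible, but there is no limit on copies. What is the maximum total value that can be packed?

Best value-per-unit is B at 38/8; filling with it alone gives 5×38 = 190.
Optimal mix: 7×A + 3×B → weight 45, value 212.

$212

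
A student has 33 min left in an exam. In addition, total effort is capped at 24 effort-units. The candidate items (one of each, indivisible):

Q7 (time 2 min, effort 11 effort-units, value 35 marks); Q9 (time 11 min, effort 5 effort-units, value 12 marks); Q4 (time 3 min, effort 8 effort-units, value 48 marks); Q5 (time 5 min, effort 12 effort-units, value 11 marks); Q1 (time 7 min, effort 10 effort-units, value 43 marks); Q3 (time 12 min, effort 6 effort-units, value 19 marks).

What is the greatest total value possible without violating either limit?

Feasible sets respecting both limits:
- Q4+Q1+Q3: time 22, effort 24, value 110
- Q9+Q4+Q1: time 21, effort 23, value 103
- Q7+Q9+Q4: time 16, effort 24, value 95
- Q4+Q1: time 10, effort 18, value 91
Best: 110 marks.

110 marks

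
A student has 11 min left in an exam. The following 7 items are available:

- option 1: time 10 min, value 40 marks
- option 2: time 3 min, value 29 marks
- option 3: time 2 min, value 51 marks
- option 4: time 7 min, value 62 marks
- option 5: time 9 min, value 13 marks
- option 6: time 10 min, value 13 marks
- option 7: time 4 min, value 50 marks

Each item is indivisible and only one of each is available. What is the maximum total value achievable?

130 marks

Check high-value combinations within 11 min:
- option 2+option 3+option 7: time 3+2+4=9, value 29+51+50=130
- option 3+option 4: time 2+7=9, value 51+62=113
- option 4+option 7: time 7+4=11, value 62+50=112
- option 3+option 7: time 2+4=6, value 51+50=101
Best: 130 marks.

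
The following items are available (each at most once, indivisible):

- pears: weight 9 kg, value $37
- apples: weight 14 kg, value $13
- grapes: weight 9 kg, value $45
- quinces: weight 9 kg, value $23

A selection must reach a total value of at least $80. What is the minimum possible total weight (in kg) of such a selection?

18

Subsets with value ≥ 80, sorted by total weight:
- pears+grapes: weight 18, value 82
- pears+grapes+quinces: weight 27, value 105
- pears+apples+grapes: weight 32, value 95
- apples+grapes+quinces: weight 32, value 81
Minimum weight: 18 kg.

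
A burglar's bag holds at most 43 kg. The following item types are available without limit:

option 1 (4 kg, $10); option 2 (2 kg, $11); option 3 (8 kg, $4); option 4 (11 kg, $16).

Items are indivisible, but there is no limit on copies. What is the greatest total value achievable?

$231

Best value-per-unit is option 2 at 11/2, and filling with it alone uses weight 21×2=42. No mix of the others beats 21×11 = 231.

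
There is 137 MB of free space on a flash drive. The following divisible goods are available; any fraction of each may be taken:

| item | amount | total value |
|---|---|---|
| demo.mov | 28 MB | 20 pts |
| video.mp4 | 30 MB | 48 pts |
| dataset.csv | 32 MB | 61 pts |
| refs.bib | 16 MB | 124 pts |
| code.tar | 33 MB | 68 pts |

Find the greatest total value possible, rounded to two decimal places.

319.57

Take in order of value per unit:
- refs.bib (124/16 per unit): all 16 → value 124, running total 124.00
- code.tar (68/33 per unit): all 33 → value 68, running total 192.00
- dataset.csv (61/32 per unit): all 32 → value 61, running total 253.00
- video.mp4 (48/30 per unit): all 30 → value 48, running total 301.00
- demo.mov (20/28 per unit): 26 of 28 → value 26×20/28 = 18.5714, running total 319.57
Total 319.57.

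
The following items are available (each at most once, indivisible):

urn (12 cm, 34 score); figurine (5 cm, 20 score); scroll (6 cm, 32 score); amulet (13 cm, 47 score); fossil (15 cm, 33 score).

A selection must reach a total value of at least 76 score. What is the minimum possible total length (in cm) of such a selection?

19

Subsets with value ≥ 76, sorted by total length:
- scroll+amulet: length 19, value 79
- urn+figurine+scroll: length 23, value 86
- figurine+scroll+amulet: length 24, value 99
- urn+amulet: length 25, value 81
Minimum length: 19 cm.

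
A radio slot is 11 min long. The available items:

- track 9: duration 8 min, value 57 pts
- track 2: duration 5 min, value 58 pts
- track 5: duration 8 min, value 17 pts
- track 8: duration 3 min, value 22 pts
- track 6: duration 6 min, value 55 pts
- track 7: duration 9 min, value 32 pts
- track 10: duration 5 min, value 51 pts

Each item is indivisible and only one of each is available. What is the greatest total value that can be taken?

113 pts

Check high-value combinations within 11 min:
- track 2+track 6: duration 5+6=11, value 58+55=113
- track 2+track 10: duration 5+5=10, value 58+51=109
- track 6+track 10: duration 6+5=11, value 55+51=106
- track 2+track 8: duration 5+3=8, value 58+22=80
Best: 113 pts.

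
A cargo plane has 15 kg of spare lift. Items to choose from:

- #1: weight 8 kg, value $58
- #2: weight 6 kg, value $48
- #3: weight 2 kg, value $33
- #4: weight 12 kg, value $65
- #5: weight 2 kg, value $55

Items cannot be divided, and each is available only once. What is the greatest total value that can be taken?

$146

Check high-value combinations within 15 kg:
- #1+#3+#5: weight 8+2+2=12, value 58+33+55=146
- #2+#3+#5: weight 6+2+2=10, value 48+33+55=136
- #4+#5: weight 12+2=14, value 65+55=120
- #1+#5: weight 8+2=10, value 58+55=113
Best: $146.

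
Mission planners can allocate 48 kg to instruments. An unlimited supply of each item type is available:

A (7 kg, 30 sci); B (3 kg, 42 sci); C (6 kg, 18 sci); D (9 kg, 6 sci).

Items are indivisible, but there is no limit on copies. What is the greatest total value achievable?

Best value-per-unit is B at 42/3, and filling with it alone uses mass 16×3=48. No mix of the others beats 16×42 = 672.

672 sci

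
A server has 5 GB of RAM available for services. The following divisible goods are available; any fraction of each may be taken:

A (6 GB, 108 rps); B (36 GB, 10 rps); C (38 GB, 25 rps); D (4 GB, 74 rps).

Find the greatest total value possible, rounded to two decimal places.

92.00

Take in order of value per unit:
- D (74/4 per unit): all 4 → value 74, running total 74.00
- A (108/6 per unit): 1 of 6 → value 1×108/6 = 18.0000, running total 92.00
Total 92.00.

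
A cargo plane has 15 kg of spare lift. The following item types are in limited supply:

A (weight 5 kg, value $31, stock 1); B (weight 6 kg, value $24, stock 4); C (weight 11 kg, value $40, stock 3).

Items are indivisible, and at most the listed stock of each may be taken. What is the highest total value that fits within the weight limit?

Best selections within weight 15 and stock limits:
- 1×A + 1×B: weight 11, value 55
- 2×B: weight 12, value 48
- 1×C: weight 11, value 40
- 1×A: weight 5, value 31
Best: $55.

$55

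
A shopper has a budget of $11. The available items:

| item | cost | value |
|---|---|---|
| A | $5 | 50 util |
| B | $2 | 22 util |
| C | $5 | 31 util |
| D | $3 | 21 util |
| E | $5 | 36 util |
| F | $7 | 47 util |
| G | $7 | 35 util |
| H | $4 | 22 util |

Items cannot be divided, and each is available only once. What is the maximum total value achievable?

94 util

This is a 0/1 knapsack; check combinations near the capacity.
- A+B+H: cost 5+2+4=11, value 50+22+22=94
- A+B+D: cost 5+2+3=10, value 50+22+21=93
- A+E: cost 5+5=10, value 50+36=86
- A+C: cost 5+5=10, value 50+31=81
Best: 94 util.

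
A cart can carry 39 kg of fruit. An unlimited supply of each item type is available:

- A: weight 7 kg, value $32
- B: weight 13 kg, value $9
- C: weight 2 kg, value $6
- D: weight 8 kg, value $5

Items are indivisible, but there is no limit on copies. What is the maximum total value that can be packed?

Best value-per-unit is A at 32/7; filling with it alone gives 5×32 = 160.
Optimal mix: 5×A + 2×C → weight 39, value 172.

$172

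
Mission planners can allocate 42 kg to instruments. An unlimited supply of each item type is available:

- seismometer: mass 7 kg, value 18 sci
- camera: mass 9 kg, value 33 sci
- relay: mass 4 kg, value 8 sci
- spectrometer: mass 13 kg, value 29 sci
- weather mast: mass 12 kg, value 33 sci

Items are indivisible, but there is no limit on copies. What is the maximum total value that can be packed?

Best value-per-unit is camera at 33/9; filling with it alone gives 4×33 = 132.
Optimal mix: 4×camera + 1×relay → mass 40, value 140.

140 sci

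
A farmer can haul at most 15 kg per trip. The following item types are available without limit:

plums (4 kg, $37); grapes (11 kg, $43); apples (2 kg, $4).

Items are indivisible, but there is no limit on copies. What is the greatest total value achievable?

Best value-per-unit is plums at 37/4; filling with it alone gives 3×37 = 111.
Optimal mix: 3×plums + 1×apples → weight 14, value 115.

$115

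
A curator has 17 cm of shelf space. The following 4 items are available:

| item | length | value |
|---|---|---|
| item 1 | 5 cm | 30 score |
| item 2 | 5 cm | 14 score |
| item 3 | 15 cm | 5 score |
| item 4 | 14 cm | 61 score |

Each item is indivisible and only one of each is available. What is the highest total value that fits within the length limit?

Check high-value combinations within 17 cm:
- item 4: length 14, value 61
- item 1+item 2: length 5+5=10, value 30+14=44
- item 1: length 5, value 30
Best: 61 score.

61 score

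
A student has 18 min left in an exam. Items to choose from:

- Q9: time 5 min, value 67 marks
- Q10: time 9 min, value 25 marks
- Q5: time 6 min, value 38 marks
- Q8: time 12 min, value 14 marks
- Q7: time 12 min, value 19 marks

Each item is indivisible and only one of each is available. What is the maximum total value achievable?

Check high-value combinations within 18 min:
- Q9+Q5: time 5+6=11, value 67+38=105
- Q9+Q10: time 5+9=14, value 67+25=92
- Q9+Q7: time 5+12=17, value 67+19=86
- Q9+Q8: time 5+12=17, value 67+14=81
- Q9: time 5, value 67
Best: 105 marks.

105 marks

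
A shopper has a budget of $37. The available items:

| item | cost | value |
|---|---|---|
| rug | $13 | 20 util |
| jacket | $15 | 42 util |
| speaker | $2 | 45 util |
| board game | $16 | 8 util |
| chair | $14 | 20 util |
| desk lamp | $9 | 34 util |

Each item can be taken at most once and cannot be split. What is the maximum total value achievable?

Check high-value combinations within $37:
- jacket+speaker+desk lamp: cost 15+2+9=26, value 42+45+34=121
- rug+jacket+speaker: cost 13+15+2=30, value 20+42+45=107
- jacket+speaker+chair: cost 15+2+14=31, value 42+45+20=107
- rug+speaker+desk lamp: cost 13+2+9=24, value 20+45+34=99
Best: 121 util.

121 util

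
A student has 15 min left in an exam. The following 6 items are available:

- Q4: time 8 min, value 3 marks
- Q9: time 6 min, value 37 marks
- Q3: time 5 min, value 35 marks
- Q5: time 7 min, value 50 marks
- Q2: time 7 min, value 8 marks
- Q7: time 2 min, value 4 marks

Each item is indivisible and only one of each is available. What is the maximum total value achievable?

Check high-value combinations within 15 min:
- Q9+Q5+Q7: time 6+7+2=15, value 37+50+4=91
- Q3+Q5+Q7: time 5+7+2=14, value 35+50+4=89
- Q9+Q5: time 6+7=13, value 37+50=87
Best: 91 marks.

91 marks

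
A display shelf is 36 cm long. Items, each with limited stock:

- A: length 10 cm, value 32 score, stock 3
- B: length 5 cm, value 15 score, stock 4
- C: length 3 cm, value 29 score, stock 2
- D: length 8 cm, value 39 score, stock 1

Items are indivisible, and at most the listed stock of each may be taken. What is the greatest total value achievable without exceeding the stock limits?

161 score

Top feasible selections:
- 2×A + 2×C + 1×D: length 34, value 161
- 1×A + 2×B + 2×C + 1×D: length 34, value 159
- 4×B + 2×C + 1×D: length 34, value 157
- 3×A + 2×C: length 36, value 154
Best: 161 score.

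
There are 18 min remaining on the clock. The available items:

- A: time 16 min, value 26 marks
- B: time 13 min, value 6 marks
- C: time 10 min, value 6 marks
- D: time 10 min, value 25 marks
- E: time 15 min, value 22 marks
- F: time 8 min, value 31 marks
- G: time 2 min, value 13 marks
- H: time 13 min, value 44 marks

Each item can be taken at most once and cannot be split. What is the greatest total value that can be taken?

57 marks

Check high-value combinations within 18 min:
- G+H: time 2+13=15, value 13+44=57
- D+F: time 10+8=18, value 25+31=56
- F+G: time 8+2=10, value 31+13=44
Best: 57 marks.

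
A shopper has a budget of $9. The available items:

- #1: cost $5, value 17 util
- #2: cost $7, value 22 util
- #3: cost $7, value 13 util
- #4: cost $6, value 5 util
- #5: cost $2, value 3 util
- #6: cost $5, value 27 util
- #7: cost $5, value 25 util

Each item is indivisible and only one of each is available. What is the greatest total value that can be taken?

30 util

Check high-value combinations within $9:
- #5+#6: cost 2+5=7, value 3+27=30
- #5+#7: cost 2+5=7, value 3+25=28
- #6: cost 5, value 27
- #7: cost 5, value 25
- #2+#5: cost 7+2=9, value 22+3=25
Best: 30 util.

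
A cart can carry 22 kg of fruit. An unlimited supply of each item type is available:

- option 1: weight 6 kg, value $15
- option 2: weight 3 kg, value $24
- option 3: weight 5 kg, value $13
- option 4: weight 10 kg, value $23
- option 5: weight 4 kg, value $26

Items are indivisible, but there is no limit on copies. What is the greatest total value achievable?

Best value-per-unit is option 2 at 24/3; filling with it alone gives 7×24 = 168.
Optimal mix: 6×option 2 + 1×option 5 → weight 22, value 170.

$170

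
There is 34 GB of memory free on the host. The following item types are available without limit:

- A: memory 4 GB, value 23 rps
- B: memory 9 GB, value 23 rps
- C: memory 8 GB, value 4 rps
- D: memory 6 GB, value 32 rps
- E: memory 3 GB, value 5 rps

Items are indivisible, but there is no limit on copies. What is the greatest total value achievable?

193 rps

Best value-per-unit is A at 23/4; filling with it alone gives 8×23 = 184.
Optimal mix: 7×A + 1×D → memory 34, value 193.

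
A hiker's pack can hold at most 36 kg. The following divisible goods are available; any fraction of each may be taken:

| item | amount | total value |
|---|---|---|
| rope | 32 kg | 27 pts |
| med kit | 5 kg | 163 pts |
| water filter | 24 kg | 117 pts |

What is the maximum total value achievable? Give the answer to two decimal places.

285.91

Take in order of value per unit:
- med kit (163/5 per unit): all 5 → value 163, running total 163.00
- water filter (117/24 per unit): all 24 → value 117, running total 280.00
- rope (27/32 per unit): 7 of 32 → value 7×27/32 = 5.9063, running total 285.91
Total 285.91.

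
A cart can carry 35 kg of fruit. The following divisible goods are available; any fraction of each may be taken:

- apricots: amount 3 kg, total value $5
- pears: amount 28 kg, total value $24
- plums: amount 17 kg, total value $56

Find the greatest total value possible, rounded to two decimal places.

Take in order of value per unit:
- plums (56/17 per unit): all 17 → value 56, running total 56.00
- apricots (5/3 per unit): all 3 → value 5, running total 61.00
- pears (24/28 per unit): 15 of 28 → value 15×24/28 = 12.8571, running total 73.86
Total 73.86.

73.86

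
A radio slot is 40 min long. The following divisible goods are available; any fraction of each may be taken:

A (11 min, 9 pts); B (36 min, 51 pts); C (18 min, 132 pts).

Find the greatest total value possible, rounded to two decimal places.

Take in order of value per unit:
- C (132/18 per unit): all 18 → value 132, running total 132.00
- B (51/36 per unit): 22 of 36 → value 22×51/36 = 31.1667, running total 163.17
Total 163.17.

163.17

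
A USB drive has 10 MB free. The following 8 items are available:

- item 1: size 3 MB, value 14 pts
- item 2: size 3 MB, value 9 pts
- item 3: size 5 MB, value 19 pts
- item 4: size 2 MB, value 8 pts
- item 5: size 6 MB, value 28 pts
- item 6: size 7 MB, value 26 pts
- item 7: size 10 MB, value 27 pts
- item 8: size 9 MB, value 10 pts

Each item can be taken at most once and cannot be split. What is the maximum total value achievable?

42 pts

Check high-value combinations within 10 MB:
- item 1+item 5: size 3+6=9, value 14+28=42
- item 1+item 3+item 4: size 3+5+2=10, value 14+19+8=41
- item 1+item 6: size 3+7=10, value 14+26=40
- item 2+item 5: size 3+6=9, value 9+28=37
Best: 42 pts.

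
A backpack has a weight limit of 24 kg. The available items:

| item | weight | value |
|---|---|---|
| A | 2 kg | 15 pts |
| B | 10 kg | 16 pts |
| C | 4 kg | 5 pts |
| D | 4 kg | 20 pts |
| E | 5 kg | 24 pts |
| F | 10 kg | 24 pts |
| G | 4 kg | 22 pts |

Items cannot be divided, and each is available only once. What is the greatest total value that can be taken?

Check high-value combinations within 24 kg:
- D+E+F+G: weight 4+5+10+4=23, value 20+24+24+22=90
- A+C+D+E+G: weight 2+4+4+5+4=19, value 15+5+20+24+22=86
- A+C+D+F+G: weight 2+4+4+10+4=24, value 15+5+20+24+22=86
Best: 90 pts.

90 pts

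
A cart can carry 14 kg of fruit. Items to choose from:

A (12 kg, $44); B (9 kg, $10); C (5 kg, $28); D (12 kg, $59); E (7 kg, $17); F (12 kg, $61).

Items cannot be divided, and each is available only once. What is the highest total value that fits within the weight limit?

Check high-value combinations within 14 kg:
- F: weight 12, value 61
- D: weight 12, value 59
- C+E: weight 5+7=12, value 28+17=45
- A: weight 12, value 44
- B+C: weight 9+5=14, value 10+28=38
Best: $61.

$61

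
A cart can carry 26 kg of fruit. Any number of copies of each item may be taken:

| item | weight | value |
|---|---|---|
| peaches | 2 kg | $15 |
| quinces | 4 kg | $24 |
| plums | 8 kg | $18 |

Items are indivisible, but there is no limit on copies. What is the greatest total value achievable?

Best value-per-unit is peaches at 15/2, and filling with it alone uses weight 13×2=26. No mix of the others beats 13×15 = 195.

$195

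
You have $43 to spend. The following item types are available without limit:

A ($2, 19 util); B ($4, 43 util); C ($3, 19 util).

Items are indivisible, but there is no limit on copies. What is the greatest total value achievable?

449 util

Best value-per-unit is B at 43/4; filling with it alone gives 10×43 = 430.
Optimal mix: 1×A + 10×B → cost 42, value 449.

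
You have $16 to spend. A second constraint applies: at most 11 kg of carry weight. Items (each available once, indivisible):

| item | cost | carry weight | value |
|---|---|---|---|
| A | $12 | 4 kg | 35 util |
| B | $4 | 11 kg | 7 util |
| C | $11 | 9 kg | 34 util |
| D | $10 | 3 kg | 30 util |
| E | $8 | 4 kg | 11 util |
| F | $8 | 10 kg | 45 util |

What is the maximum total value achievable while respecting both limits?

Feasible sets respecting both limits:
- F: cost 8, carry weight 10, value 45
- A: cost 12, carry weight 4, value 35
- C: cost 11, carry weight 9, value 34
- D: cost 10, carry weight 3, value 30
Best: 45 util.

45 util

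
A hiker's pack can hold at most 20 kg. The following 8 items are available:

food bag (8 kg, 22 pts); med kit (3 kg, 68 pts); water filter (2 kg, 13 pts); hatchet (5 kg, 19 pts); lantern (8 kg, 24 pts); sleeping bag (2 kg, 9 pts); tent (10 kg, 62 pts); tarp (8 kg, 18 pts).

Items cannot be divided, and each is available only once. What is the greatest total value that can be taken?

Check high-value combinations within 20 kg:
- med kit+water filter+hatchet+tent: weight 3+2+5+10=20, value 68+13+19+62=162
- med kit+hatchet+sleeping bag+tent: weight 3+5+2+10=20, value 68+19+9+62=158
- med kit+water filter+sleeping bag+tent: weight 3+2+2+10=17, value 68+13+9+62=152
Best: 162 pts.

162 pts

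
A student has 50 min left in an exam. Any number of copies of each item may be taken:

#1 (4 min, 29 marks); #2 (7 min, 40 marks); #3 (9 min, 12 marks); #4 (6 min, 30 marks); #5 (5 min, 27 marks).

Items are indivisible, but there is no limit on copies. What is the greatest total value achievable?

349 marks

Best value-per-unit is #1 at 29/4; filling with it alone gives 12×29 = 348.
Optimal mix: 11×#1 + 1×#4 → time 50, value 349.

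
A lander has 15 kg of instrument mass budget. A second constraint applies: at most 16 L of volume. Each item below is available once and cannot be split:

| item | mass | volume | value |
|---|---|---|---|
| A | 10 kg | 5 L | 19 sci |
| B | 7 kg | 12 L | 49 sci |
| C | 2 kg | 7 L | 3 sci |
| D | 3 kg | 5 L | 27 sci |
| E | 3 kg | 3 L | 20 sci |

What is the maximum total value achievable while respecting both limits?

69 sci

Feasible sets respecting both limits:
- B+E: mass 10, volume 15, value 69
- C+D+E: mass 8, volume 15, value 50
- B: mass 7, volume 12, value 49
- D+E: mass 6, volume 8, value 47
Best: 69 sci.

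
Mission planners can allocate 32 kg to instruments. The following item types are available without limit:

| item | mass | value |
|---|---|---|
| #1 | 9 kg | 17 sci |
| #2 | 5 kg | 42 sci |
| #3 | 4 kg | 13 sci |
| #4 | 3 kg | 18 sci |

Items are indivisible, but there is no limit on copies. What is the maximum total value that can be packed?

Best value-per-unit is #2 at 42/5, and filling with it alone uses mass 6×5=30. No mix of the others beats 6×42 = 252.

252 sci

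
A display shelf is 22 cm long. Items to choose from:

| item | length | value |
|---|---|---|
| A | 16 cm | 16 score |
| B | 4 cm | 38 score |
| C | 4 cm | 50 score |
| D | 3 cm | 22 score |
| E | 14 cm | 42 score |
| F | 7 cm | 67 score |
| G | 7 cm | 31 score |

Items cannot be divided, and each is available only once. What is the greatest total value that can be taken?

Check high-value combinations within 22 cm:
- B+C+F+G: length 4+4+7+7=22, value 38+50+67+31=186
- B+C+D+F: length 4+4+3+7=18, value 38+50+22+67=177
- C+D+F+G: length 4+3+7+7=21, value 50+22+67+31=170
- B+D+F+G: length 4+3+7+7=21, value 38+22+67+31=158
Best: 186 score.

186 score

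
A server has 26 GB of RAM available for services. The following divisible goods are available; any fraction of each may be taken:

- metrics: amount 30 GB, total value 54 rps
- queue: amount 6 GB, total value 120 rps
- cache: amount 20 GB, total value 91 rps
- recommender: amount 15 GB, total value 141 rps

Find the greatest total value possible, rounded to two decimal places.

283.75

Take in order of value per unit:
- queue (120/6 per unit): all 6 → value 120, running total 120.00
- recommender (141/15 per unit): all 15 → value 141, running total 261.00
- cache (91/20 per unit): 5 of 20 → value 5×91/20 = 22.7500, running total 283.75
Total 283.75.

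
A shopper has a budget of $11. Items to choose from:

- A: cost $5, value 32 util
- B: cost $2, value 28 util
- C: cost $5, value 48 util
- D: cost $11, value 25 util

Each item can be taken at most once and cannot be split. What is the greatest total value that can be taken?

This is a 0/1 knapsack; check combinations near the capacity.
- A+C: cost 5+5=10, value 32+48=80
- B+C: cost 2+5=7, value 28+48=76
- A+B: cost 5+2=7, value 32+28=60
Best: 80 util.

80 util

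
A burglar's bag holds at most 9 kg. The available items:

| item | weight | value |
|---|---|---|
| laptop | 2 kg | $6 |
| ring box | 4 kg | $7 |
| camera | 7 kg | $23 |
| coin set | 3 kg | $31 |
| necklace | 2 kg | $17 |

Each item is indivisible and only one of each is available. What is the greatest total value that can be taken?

$55

Check high-value combinations within 9 kg:
- ring box+coin set+necklace: weight 4+3+2=9, value 7+31+17=55
- laptop+coin set+necklace: weight 2+3+2=7, value 6+31+17=54
- coin set+necklace: weight 3+2=5, value 31+17=48
- laptop+ring box+coin set: weight 2+4+3=9, value 6+7+31=44
Best: $55.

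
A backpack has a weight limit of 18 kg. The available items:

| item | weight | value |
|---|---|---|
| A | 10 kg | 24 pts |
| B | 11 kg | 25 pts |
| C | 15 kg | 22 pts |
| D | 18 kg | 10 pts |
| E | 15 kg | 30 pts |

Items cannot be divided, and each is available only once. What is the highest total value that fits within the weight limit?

Check high-value combinations within 18 kg:
- E: weight 15, value 30
- B: weight 11, value 25
- A: weight 10, value 24
Best: 30 pts.

30 pts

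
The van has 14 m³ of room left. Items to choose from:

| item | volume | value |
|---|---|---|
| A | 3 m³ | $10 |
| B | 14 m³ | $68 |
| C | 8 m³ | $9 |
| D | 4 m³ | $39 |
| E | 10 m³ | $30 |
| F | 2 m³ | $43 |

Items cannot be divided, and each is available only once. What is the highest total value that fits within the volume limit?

Check high-value combinations within 14 m³:
- A+D+F: volume 3+4+2=9, value 10+39+43=92
- C+D+F: volume 8+4+2=14, value 9+39+43=91
- D+F: volume 4+2=6, value 39+43=82
- E+F: volume 10+2=12, value 30+43=73
- D+E: volume 4+10=14, value 39+30=69
Best: $92.

$92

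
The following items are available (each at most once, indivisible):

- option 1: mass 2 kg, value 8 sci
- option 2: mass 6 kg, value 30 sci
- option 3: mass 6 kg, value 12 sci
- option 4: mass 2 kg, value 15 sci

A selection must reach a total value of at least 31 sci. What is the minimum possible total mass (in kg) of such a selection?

Subsets with value ≥ 31, sorted by total mass:
- option 2+option 4: mass 8, value 45
- option 1+option 2: mass 8, value 38
- option 1+option 2+option 4: mass 10, value 53
Minimum mass: 8 kg.

8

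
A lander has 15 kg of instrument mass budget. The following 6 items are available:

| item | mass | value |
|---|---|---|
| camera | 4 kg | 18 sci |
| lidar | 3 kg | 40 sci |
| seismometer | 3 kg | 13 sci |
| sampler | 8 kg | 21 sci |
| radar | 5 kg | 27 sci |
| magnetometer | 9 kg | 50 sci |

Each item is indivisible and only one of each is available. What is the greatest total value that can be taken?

Check high-value combinations within 15 kg:
- lidar+seismometer+magnetometer: mass 3+3+9=15, value 40+13+50=103
- camera+lidar+seismometer+radar: mass 4+3+3+5=15, value 18+40+13+27=98
- lidar+magnetometer: mass 3+9=12, value 40+50=90
Best: 103 sci.

103 sci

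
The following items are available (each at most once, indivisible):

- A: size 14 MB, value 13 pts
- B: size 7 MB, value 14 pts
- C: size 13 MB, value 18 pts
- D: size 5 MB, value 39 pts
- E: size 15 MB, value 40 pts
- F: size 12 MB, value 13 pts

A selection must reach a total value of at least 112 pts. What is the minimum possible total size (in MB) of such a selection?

52

Subsets with value ≥ 112, sorted by total size:
- B+C+D+E+F: size 52, value 124
- A+B+D+E+F: size 53, value 119
Minimum size: 52 MB.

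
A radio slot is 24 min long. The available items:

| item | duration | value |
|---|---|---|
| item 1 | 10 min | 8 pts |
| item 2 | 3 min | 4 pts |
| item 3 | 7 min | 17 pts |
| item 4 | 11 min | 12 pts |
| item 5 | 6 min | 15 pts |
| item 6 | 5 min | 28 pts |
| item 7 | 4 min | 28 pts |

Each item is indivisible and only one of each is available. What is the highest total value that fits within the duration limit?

88 pts

Check high-value combinations within 24 min:
- item 3+item 5+item 6+item 7: duration 7+6+5+4=22, value 17+15+28+28=88
- item 2+item 3+item 6+item 7: duration 3+7+5+4=19, value 4+17+28+28=77
- item 2+item 5+item 6+item 7: duration 3+6+5+4=18, value 4+15+28+28=75
Best: 88 pts.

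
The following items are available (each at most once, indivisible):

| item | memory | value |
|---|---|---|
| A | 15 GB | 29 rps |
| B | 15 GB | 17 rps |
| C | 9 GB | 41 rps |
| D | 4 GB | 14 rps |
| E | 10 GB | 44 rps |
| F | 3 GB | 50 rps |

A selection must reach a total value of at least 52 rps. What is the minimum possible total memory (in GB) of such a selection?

7

Subsets with value ≥ 52, sorted by total memory:
- D+F: memory 7, value 64
- C+F: memory 12, value 91
- E+F: memory 13, value 94
- C+D: memory 13, value 55
Minimum memory: 7 GB.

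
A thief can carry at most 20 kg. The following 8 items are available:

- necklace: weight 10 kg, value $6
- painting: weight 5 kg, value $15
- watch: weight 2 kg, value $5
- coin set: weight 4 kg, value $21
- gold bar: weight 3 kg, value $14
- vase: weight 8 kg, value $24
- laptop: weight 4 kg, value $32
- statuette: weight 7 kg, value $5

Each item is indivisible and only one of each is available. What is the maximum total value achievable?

$91

This is a 0/1 knapsack; check combinations near the capacity.
- coin set+gold bar+vase+laptop: weight 4+3+8+4=19, value 21+14+24+32=91
- painting+watch+coin set+gold bar+laptop: weight 5+2+4+3+4=18, value 15+5+21+14+32=87
- painting+gold bar+vase+laptop: weight 5+3+8+4=20, value 15+14+24+32=85
Best: $91.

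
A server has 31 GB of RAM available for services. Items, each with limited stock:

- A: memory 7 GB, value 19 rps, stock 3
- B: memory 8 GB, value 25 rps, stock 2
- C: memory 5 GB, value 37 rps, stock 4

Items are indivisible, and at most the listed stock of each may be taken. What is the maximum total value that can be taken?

173 rps

Best selections within memory 31 and stock limits:
- 1×B + 4×C: memory 28, value 173
- 1×A + 4×C: memory 27, value 167
- 2×B + 3×C: memory 31, value 161
- 1×A + 1×B + 3×C: memory 30, value 155
Best: 173 rps.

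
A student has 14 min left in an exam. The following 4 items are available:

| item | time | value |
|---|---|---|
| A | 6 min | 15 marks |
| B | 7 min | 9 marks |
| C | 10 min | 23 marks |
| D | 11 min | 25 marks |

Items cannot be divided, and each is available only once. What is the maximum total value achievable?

25 marks

Check high-value combinations within 14 min:
- D: time 11, value 25
- A+B: time 6+7=13, value 15+9=24
- C: time 10, value 23
Best: 25 marks.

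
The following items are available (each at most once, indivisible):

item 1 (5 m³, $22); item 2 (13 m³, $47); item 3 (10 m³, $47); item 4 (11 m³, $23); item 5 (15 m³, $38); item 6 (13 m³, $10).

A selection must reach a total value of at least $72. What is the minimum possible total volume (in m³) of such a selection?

Subsets with value ≥ 72, sorted by total volume:
- item 2+item 3: volume 23, value 94
- item 3+item 5: volume 25, value 85
Minimum volume: 23 m³.

23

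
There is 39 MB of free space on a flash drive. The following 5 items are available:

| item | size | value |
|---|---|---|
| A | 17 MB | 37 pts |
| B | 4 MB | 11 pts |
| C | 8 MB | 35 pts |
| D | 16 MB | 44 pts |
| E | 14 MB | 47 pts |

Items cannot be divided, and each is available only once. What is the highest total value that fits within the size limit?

Check high-value combinations within 39 MB:
- C+D+E: size 8+16+14=38, value 35+44+47=126
- A+C+E: size 17+8+14=39, value 37+35+47=119
- B+D+E: size 4+16+14=34, value 11+44+47=102
- A+B+E: size 17+4+14=35, value 37+11+47=95
Best: 126 pts.

126 pts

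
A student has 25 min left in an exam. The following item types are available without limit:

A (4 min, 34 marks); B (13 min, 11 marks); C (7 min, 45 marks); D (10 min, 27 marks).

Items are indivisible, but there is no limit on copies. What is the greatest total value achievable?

204 marks

Best value-per-unit is A at 34/4, and filling with it alone uses time 6×4=24. No mix of the others beats 6×34 = 204.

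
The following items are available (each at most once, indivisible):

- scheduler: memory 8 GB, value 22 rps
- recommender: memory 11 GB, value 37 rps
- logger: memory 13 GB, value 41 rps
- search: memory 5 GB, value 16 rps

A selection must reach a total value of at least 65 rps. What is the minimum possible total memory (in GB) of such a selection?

Subsets with value ≥ 65, sorted by total memory:
- recommender+logger: memory 24, value 78
- scheduler+recommender+search: memory 24, value 75
- scheduler+logger+search: memory 26, value 79
- recommender+logger+search: memory 29, value 94
Minimum memory: 24 GB.

24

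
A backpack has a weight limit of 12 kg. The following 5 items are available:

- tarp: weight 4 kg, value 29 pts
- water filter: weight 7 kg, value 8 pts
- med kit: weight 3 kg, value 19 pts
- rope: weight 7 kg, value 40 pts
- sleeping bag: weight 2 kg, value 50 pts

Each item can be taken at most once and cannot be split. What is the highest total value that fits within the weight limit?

Check high-value combinations within 12 kg:
- med kit+rope+sleeping bag: weight 3+7+2=12, value 19+40+50=109
- tarp+med kit+sleeping bag: weight 4+3+2=9, value 29+19+50=98
- rope+sleeping bag: weight 7+2=9, value 40+50=90
- tarp+sleeping bag: weight 4+2=6, value 29+50=79
- water filter+med kit+sleeping bag: weight 7+3+2=12, value 8+19+50=77
Best: 109 pts.

109 pts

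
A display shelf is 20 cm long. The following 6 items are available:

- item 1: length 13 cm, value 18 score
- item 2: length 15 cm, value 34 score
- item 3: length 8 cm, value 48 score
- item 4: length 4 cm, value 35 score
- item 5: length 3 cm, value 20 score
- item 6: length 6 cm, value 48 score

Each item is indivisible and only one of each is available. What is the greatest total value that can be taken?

Check high-value combinations within 20 cm:
- item 3+item 4+item 6: length 8+4+6=18, value 48+35+48=131
- item 3+item 5+item 6: length 8+3+6=17, value 48+20+48=116
- item 4+item 5+item 6: length 4+3+6=13, value 35+20+48=103
Best: 131 score.

131 score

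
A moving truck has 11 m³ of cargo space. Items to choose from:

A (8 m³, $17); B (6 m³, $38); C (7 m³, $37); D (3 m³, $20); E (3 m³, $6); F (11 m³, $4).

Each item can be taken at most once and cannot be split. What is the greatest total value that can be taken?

$58

This is a 0/1 knapsack; check combinations near the capacity.
- B+D: volume 6+3=9, value 38+20=58
- C+D: volume 7+3=10, value 37+20=57
- B+E: volume 6+3=9, value 38+6=44
- C+E: volume 7+3=10, value 37+6=43
Best: $58.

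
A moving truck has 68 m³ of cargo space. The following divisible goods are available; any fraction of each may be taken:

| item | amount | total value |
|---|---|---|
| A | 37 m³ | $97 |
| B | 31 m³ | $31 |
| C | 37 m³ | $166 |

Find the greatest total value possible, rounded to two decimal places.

Take in order of value per unit:
- C (166/37 per unit): all 37 → value 166, running total 166.00
- A (97/37 per unit): 31 of 37 → value 31×97/37 = 81.2703, running total 247.27
Total 247.27.

247.27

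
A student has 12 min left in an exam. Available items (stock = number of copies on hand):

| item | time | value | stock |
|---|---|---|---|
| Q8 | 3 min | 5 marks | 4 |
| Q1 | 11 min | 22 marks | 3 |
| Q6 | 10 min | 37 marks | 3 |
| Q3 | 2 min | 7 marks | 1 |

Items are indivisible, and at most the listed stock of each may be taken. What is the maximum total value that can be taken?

44 marks

Top feasible selections:
- 1×Q6 + 1×Q3: time 12, value 44
- 1×Q6: time 10, value 37
- 1×Q1: time 11, value 22
- 3×Q8 + 1×Q3: time 11, value 22
Best: 44 marks.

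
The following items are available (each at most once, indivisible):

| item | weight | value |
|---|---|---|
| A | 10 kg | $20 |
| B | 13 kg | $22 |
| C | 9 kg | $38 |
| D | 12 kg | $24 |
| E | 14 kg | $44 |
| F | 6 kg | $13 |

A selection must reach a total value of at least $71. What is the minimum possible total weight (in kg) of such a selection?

Subsets with value ≥ 71, sorted by total weight:
- C+E: weight 23, value 82
- A+C+F: weight 25, value 71
Minimum weight: 23 kg.

23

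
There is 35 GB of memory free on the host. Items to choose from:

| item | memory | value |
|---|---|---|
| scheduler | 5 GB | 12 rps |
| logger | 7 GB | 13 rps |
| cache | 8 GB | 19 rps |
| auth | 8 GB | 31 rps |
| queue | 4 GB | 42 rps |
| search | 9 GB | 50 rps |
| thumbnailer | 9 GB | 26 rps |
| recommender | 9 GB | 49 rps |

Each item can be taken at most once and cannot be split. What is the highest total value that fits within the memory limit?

Check high-value combinations within 35 GB:
- scheduler+auth+queue+search+recommender: memory 5+8+4+9+9=35, value 12+31+42+50+49=184
- auth+queue+search+recommender: memory 8+4+9+9=30, value 31+42+50+49=172
- scheduler+cache+queue+search+recommender: memory 5+8+4+9+9=35, value 12+19+42+50+49=172
- queue+search+thumbnailer+recommender: memory 4+9+9+9=31, value 42+50+26+49=167
- scheduler+logger+queue+search+recommender: memory 5+7+4+9+9=34, value 12+13+42+50+49=166
Best: 184 rps.

184 rps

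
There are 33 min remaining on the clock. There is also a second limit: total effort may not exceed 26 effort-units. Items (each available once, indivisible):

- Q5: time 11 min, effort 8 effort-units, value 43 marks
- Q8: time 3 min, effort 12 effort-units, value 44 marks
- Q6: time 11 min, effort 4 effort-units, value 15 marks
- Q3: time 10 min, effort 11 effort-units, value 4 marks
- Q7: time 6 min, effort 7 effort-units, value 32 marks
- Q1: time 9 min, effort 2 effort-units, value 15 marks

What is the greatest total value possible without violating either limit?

Feasible sets respecting both limits:
- Q8+Q6+Q7+Q1: time 29, effort 25, value 106
- Q5+Q8+Q6: time 25, effort 24, value 102
- Q5+Q8+Q1: time 23, effort 22, value 102
- Q8+Q6+Q7: time 20, effort 23, value 91
Best: 106 marks.

106 marks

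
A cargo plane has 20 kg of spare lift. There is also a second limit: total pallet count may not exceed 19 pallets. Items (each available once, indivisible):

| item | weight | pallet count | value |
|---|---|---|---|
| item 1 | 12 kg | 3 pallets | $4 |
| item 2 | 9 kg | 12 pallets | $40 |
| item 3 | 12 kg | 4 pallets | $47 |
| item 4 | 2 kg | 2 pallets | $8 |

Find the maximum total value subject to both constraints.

Feasible sets respecting both limits:
- item 3+item 4: weight 14, pallet count 6, value 55
- item 2+item 4: weight 11, pallet count 14, value 48
- item 3: weight 12, pallet count 4, value 47
Best: $55.

$55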